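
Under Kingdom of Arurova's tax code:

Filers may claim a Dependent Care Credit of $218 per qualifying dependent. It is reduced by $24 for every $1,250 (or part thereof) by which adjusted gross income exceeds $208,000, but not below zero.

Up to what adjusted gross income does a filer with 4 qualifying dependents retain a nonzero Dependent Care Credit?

Full credit = 4 × $218 = $872.
After 36 increments the reduction is 36 × $24 = $864, leaving $8; one more increment wipes it out. Increment 36 ends at excess 36 × $1,250 = $45,000, so the highest qualifying income is $208,000 + $45,000 = $253,000.

$253,000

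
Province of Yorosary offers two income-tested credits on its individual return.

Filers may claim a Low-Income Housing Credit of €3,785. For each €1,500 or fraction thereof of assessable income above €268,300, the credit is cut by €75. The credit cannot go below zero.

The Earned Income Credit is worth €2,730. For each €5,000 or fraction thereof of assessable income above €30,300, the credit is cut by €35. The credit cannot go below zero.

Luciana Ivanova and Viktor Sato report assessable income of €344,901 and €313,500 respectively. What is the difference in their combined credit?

Luciana (€344,901): Low-Income Housing Credit: income exceeds €268,300 by €76,601 → 52 increments × €75 = €3,900 ≥ base, so the credit is €0. Earned Income Credit: income exceeds €30,300 by €314,601, which is 63 full-or-partial €5,000 increments; reduction = 63 × €35 = €2,205, leaving €525. total €0 + €525 = €525
Viktor (€313,500): Low-Income Housing Credit: income exceeds €268,300 by €45,200, which is 31 full-or-partial €1,500 increments; reduction = 31 × €75 = €2,325, leaving €1,460. Earned Income Credit: income exceeds €30,300 by €283,200, which is 57 full-or-partial €5,000 increments; reduction = 57 × €35 = €1,995, leaving €735. total €1,460 + €735 = €2,195
Difference: |€525 − €2,195| = €1,670.

€1,670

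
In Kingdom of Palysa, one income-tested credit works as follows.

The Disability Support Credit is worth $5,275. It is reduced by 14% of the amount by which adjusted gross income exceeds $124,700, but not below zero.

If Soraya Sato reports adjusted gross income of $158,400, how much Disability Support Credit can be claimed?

Disability Support Credit: 14% of the $33,700 excess over $124,700 is $4,718; credit = $5,275 − $4,718 = $557.

$557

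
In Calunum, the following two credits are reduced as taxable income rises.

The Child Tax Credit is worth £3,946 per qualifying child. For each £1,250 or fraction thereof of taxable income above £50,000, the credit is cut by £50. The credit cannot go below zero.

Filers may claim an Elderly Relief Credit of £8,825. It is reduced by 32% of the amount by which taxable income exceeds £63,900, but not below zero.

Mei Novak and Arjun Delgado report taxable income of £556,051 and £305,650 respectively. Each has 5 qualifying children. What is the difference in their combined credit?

Mei (£556,051): Child Tax Credit: base = 5 × £3,946 = £19,730. income exceeds £50,000 by £506,051 → 405 increments × £50 = £20,250 ≥ base, so the credit is £0. Elderly Relief Credit: 32% of the £492,151 excess over £63,900 is £157,488.32 ≥ base, so the credit is £0. total £0 + £0 = £0
Arjun (£305,650): Child Tax Credit: base = 5 × £3,946 = £19,730. income exceeds £50,000 by £255,650, which is 205 full-or-partial £1,250 increments; reduction = 205 × £50 = £10,250, leaving £9,480. Elderly Relief Credit: 32% of the £241,750 excess over £63,900 is £77,360 ≥ base, so the credit is £0. total £9,480 + £0 = £9,480
Difference: |£0 − £9,480| = £9,480.

£9,480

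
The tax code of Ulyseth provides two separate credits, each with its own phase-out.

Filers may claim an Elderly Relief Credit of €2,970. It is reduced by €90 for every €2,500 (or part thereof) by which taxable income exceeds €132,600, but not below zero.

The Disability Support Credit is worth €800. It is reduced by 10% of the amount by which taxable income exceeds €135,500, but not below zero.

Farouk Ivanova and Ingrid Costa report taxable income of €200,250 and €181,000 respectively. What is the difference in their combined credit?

€720

Farouk (€200,250): Elderly Relief Credit: income exceeds €132,600 by €67,650, which is 28 full-or-partial €2,500 increments; reduction = 28 × €90 = €2,520, leaving €450. Disability Support Credit: 10% of the €64,750 excess over €135,500 is €6,475 ≥ base, so the credit is €0. total €450 + €0 = €450
Ingrid (€181,000): Elderly Relief Credit: income exceeds €132,600 by €48,400, which is 20 full-or-partial €2,500 increments; reduction = 20 × €90 = €1,800, leaving €1,170. Disability Support Credit: 10% of the €45,500 excess over €135,500 is €4,550 ≥ base, so the credit is €0. total €1,170 + €0 = €1,170
Difference: |€450 − €1,170| = €720.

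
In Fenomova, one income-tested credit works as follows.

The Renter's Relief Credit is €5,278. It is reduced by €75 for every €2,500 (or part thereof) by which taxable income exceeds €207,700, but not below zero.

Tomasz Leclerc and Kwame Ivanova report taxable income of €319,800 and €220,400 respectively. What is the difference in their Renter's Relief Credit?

Tomasz (€319,800): Renter's Relief Credit: income exceeds €207,700 by €112,100, which is 45 full-or-partial €2,500 increments; reduction = 45 × €75 = €3,375, leaving €1,903.
Kwame (€220,400): Renter's Relief Credit: income exceeds €207,700 by €12,700, which is 6 full-or-partial €2,500 increments; reduction = 6 × €75 = €450, leaving €4,828.
Difference: |€1,903 − €4,828| = €2,925.

€2,925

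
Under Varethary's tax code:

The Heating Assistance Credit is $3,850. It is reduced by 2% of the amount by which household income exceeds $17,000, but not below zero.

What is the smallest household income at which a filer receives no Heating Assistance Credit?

The credit falls by 2% of each dollar above $17,000, so it reaches zero when the excess is $3,850 / 2% = $192,500: income = $17,000 + $192,500 = $209,500.

$209,500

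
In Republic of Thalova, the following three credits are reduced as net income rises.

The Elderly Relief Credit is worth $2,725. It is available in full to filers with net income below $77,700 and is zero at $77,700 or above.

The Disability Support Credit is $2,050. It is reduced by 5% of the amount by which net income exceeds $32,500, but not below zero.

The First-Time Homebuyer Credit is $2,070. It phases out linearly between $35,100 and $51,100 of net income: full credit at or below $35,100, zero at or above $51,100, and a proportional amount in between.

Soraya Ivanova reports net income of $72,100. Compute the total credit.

Elderly Relief Credit: $72,100 is below the $77,700 cutoff, so the full $2,725 applies.
Disability Support Credit: 5% of the $39,600 excess over $32,500 is $1,980; credit = $2,050 − $1,980 = $70.
First-Time Homebuyer Credit: $72,100 is at or above $51,100, so the credit is $0.
Total: $2,725 + $70 + $0 = $2,795.

$2,795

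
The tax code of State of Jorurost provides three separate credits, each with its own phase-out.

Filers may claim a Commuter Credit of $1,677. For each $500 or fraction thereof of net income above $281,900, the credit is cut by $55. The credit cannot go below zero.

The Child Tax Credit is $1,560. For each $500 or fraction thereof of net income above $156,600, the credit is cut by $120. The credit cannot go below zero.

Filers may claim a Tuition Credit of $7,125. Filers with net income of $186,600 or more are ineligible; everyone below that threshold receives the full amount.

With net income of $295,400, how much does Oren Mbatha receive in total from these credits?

$192

Commuter Credit: income exceeds $281,900 by $13,500, which is 27 full-or-partial $500 increments; reduction = 27 × $55 = $1,485, leaving $192.
Child Tax Credit: income exceeds $156,600 by $138,800 → 278 increments × $120 = $33,360 ≥ base, so the credit is $0.
Tuition Credit: $295,400 meets or exceeds the $186,600 cutoff, so the credit is $0.
Total: $192 + $0 + $0 = $192.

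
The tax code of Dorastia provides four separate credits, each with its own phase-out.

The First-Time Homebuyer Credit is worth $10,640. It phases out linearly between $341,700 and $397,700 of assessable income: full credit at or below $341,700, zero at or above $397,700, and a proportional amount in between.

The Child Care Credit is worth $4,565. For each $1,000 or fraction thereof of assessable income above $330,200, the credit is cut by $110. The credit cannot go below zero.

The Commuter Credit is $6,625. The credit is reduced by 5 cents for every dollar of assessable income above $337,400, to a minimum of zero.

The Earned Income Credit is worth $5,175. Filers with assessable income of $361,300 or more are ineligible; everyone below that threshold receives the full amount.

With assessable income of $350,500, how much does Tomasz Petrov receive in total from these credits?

$22,368

First-Time Homebuyer Credit: $350,500 is $8,800 into a $56,000 phase-out range, leaving 47,200/56,000 of the credit: $10,640 × 47,200/56,000 = $8,968.
Child Care Credit: income exceeds $330,200 by $20,300, which is 21 full-or-partial $1,000 increments; reduction = 21 × $110 = $2,310, leaving $2,255.
Commuter Credit: 5% of the $13,100 excess over $337,400 is $655; credit = $6,625 − $655 = $5,970.
Earned Income Credit: $350,500 is below the $361,300 cutoff, so the full $5,175 applies.
Total: $8,968 + $2,255 + $5,970 + $5,175 = $22,368.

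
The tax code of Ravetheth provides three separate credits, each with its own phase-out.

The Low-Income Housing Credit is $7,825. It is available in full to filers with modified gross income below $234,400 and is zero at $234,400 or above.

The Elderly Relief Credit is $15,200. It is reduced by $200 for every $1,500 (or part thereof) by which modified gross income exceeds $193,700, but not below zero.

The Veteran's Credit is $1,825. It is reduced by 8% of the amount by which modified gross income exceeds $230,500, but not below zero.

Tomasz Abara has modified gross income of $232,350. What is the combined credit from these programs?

$19,502

Low-Income Housing Credit: $232,350 is below the $234,400 cutoff, so the full $7,825 applies.
Elderly Relief Credit: income exceeds $193,700 by $38,650, which is 26 full-or-partial $1,500 increments; reduction = 26 × $200 = $5,200, leaving $10,000.
Veteran's Credit: 8% of the $1,850 excess over $230,500 is $148; credit = $1,825 − $148 = $1,677.
Total: $7,825 + $10,000 + $1,677 = $19,502.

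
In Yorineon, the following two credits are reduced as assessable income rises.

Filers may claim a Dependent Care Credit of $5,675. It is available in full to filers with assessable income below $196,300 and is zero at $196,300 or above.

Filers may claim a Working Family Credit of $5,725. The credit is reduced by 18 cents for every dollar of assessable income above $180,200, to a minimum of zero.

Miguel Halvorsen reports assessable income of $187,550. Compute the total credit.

Dependent Care Credit: $187,550 is below the $196,300 cutoff, so the full $5,675 applies.
Working Family Credit: 18% of the $7,350 excess over $180,200 is $1,323; credit = $5,725 − $1,323 = $4,402.
Total: $5,675 + $4,402 = $10,077.

$10,077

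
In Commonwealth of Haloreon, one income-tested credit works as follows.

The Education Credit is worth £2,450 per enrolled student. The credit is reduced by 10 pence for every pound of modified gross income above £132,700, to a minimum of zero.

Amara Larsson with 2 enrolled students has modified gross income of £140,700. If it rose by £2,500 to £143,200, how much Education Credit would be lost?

At £140,700 — base = 2 × £2,450 = £4,900. 10% of the £8,000 excess over £132,700 is £800; credit = £4,900 − £800 = £4,100.
At £143,200 — base = 2 × £2,450 = £4,900. 10% of the £10,500 excess over £132,700 is £1,050; credit = £4,900 − £1,050 = £3,850.
Lost: £4,100 − £3,850 = £250.

£250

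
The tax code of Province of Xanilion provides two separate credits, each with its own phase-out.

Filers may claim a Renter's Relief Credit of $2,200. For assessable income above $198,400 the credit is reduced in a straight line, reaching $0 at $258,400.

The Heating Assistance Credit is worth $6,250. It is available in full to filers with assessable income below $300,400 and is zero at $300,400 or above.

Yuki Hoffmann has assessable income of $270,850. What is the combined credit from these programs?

$6,250

Renter's Relief Credit: $270,850 is at or above $258,400, so the credit is $0.
Heating Assistance Credit: $270,850 is below the $300,400 cutoff, so the full $6,250 applies.
Total: $0 + $6,250 = $6,250.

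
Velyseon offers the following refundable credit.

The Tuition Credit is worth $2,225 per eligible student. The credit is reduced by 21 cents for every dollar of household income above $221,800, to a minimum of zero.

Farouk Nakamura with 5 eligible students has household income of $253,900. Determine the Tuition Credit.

$4,384

Tuition Credit: base = 5 × $2,225 = $11,125. 21% of the $32,100 excess over $221,800 is $6,741; credit = $11,125 − $6,741 = $4,384.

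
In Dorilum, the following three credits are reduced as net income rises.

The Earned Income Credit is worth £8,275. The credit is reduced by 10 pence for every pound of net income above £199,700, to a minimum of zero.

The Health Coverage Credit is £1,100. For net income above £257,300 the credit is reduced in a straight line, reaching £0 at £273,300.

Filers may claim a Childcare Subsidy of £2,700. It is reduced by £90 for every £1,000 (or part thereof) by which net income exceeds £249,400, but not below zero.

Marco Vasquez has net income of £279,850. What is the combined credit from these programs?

Earned Income Credit: 10% of the £80,150 excess over £199,700 is £8,015; credit = £8,275 − £8,015 = £260.
Health Coverage Credit: £279,850 is at or above £273,300, so the credit is £0.
Childcare Subsidy: income exceeds £249,400 by £30,450 → 31 increments × £90 = £2,790 ≥ base, so the credit is £0.
Total: £260 + £0 + £0 = £260.

£260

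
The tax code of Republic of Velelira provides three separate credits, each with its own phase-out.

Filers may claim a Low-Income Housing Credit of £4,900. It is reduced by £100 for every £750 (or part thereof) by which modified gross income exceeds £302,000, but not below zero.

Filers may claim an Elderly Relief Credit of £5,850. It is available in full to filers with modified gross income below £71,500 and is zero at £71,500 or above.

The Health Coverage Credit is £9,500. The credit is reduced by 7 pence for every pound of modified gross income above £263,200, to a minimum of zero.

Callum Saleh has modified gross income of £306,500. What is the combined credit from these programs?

Low-Income Housing Credit: income exceeds £302,000 by £4,500, which is 6 full-or-partial £750 increments; reduction = 6 × £100 = £600, leaving £4,300.
Elderly Relief Credit: £306,500 meets or exceeds the £71,500 cutoff, so the credit is £0.
Health Coverage Credit: 7% of the £43,300 excess over £263,200 is £3,031; credit = £9,500 − £3,031 = £6,469.
Total: £4,300 + £0 + £6,469 = £10,769.

£10,769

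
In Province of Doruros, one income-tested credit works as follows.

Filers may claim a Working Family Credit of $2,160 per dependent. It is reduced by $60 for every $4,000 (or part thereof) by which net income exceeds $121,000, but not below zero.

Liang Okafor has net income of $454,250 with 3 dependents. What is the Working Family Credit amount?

Working Family Credit: base = 3 × $2,160 = $6,480. income exceeds $121,000 by $333,250, which is 84 full-or-partial $4,000 increments; reduction = 84 × $60 = $5,040, leaving $1,440.

$1,440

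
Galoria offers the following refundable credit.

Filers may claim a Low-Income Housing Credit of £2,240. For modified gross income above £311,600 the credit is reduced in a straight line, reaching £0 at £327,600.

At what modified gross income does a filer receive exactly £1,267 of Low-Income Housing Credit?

£318,550

£1,267 is 1,267/2,240 of the full £2,240, so 973/2,240 of the £16,000 range has been used: income = £311,600 + £16,000 × 973/2,240 = £318,550.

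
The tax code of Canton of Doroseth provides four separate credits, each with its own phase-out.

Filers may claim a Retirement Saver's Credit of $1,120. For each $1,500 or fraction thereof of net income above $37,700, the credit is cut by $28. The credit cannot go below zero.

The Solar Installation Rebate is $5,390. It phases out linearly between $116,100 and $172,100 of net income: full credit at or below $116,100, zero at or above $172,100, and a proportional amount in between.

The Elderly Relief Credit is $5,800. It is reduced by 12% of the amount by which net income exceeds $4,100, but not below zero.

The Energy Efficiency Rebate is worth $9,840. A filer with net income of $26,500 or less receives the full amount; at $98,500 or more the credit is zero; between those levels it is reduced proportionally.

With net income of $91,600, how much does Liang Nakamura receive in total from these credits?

Retirement Saver's Credit: income exceeds $37,700 by $53,900, which is 36 full-or-partial $1,500 increments; reduction = 36 × $28 = $1,008, leaving $112.
Solar Installation Rebate: $91,600 is at or below the $116,100 threshold, so the full $5,390 applies.
Elderly Relief Credit: 12% of the $87,500 excess over $4,100 is $10,500 ≥ base, so the credit is $0.
Energy Efficiency Rebate: $91,600 is $65,100 into a $72,000 phase-out range, leaving 6,900/72,000 of the credit: $9,840 × 6,900/72,000 = $943.
Total: $112 + $5,390 + $0 + $943 = $6,445.

$6,445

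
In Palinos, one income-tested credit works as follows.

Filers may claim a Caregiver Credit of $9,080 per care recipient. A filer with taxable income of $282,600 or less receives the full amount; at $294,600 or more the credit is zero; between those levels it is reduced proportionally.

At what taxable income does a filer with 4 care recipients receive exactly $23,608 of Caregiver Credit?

Full credit = 4 × $9,080 = $36,320.
$23,608 is 23,608/36,320 of the full $36,320, so 12,712/36,320 of the $12,000 range has been used: income = $282,600 + $12,000 × 12,712/36,320 = $286,800.

$286,800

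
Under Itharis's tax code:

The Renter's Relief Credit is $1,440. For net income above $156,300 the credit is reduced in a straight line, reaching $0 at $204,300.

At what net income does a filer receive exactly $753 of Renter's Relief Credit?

$179,200

$753 is 753/1,440 of the full $1,440, so 687/1,440 of the $48,000 range has been used: income = $156,300 + $48,000 × 687/1,440 = $179,200.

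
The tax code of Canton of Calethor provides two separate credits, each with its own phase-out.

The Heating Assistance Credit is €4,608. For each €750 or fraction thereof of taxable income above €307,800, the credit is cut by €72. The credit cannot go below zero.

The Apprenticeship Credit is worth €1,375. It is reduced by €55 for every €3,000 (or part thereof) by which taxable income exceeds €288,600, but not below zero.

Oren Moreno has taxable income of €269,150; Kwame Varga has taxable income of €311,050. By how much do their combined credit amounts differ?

€800

Oren (€269,150): Heating Assistance Credit: €269,150 is at or below the €307,800 threshold, so the full €4,608 applies. Apprenticeship Credit: €269,150 is at or below the €288,600 threshold, so the full €1,375 applies. total €4,608 + €1,375 = €5,983
Kwame (€311,050): Heating Assistance Credit: income exceeds €307,800 by €3,250, which is 5 full-or-partial €750 increments; reduction = 5 × €72 = €360, leaving €4,248. Apprenticeship Credit: income exceeds €288,600 by €22,450, which is 8 full-or-partial €3,000 increments; reduction = 8 × €55 = €440, leaving €935. total €4,248 + €935 = €5,183
Difference: |€5,983 − €5,183| = €800.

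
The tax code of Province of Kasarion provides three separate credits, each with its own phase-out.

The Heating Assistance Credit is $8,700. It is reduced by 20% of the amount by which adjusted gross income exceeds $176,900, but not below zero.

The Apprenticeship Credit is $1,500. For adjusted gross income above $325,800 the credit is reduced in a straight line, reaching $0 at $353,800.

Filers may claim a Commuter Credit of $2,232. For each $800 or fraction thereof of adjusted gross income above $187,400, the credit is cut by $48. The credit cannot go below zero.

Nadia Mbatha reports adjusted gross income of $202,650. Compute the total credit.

$6,322

Heating Assistance Credit: 20% of the $25,750 excess over $176,900 is $5,150; credit = $8,700 − $5,150 = $3,550.
Apprenticeship Credit: $202,650 is at or below the $325,800 threshold, so the full $1,500 applies.
Commuter Credit: income exceeds $187,400 by $15,250, which is 20 full-or-partial $800 increments; reduction = 20 × $48 = $960, leaving $1,272.
Total: $3,550 + $1,500 + $1,272 = $6,322.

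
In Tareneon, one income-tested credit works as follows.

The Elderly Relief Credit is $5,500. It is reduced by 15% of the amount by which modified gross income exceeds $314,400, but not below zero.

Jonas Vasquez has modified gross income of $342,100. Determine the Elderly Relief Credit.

Elderly Relief Credit: 15% of the $27,700 excess over $314,400 is $4,155; credit = $5,500 − $4,155 = $1,345.

$1,345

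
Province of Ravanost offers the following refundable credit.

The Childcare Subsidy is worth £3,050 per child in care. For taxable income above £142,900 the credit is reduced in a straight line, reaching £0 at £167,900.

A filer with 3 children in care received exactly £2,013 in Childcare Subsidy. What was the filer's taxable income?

£162,400

Full credit = 3 × £3,050 = £9,150.
£2,013 is 2,013/9,150 of the full £9,150, so 7,137/9,150 of the £25,000 range has been used: income = £142,900 + £25,000 × 7,137/9,150 = £162,400.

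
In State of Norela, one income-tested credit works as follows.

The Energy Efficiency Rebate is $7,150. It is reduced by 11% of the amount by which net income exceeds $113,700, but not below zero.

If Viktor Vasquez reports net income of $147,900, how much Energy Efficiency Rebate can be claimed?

$3,388

Energy Efficiency Rebate: 11% of the $34,200 excess over $113,700 is $3,762; credit = $7,150 − $3,762 = $3,388.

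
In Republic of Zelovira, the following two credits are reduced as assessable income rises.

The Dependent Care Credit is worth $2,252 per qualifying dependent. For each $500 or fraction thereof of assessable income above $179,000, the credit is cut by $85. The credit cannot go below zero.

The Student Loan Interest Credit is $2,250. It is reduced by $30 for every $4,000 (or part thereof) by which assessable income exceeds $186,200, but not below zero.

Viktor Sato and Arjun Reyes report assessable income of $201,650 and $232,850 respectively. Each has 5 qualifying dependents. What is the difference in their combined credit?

$5,510

Viktor ($201,650): Dependent Care Credit: base = 5 × $2,252 = $11,260. income exceeds $179,000 by $22,650, which is 46 full-or-partial $500 increments; reduction = 46 × $85 = $3,910, leaving $7,350. Student Loan Interest Credit: income exceeds $186,200 by $15,450, which is 4 full-or-partial $4,000 increments; reduction = 4 × $30 = $120, leaving $2,130. total $7,350 + $2,130 = $9,480
Arjun ($232,850): Dependent Care Credit: base = 5 × $2,252 = $11,260. income exceeds $179,000 by $53,850, which is 108 full-or-partial $500 increments; reduction = 108 × $85 = $9,180, leaving $2,080. Student Loan Interest Credit: income exceeds $186,200 by $46,650, which is 12 full-or-partial $4,000 increments; reduction = 12 × $30 = $360, leaving $1,890. total $2,080 + $1,890 = $3,970
Difference: |$9,480 − $3,970| = $5,510.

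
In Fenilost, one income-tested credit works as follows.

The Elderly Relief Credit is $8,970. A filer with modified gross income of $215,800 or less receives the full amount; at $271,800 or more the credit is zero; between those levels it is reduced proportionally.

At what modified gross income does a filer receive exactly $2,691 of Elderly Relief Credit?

$255,000

$2,691 is 2,691/8,970 of the full $8,970, so 6,279/8,970 of the $56,000 range has been used: income = $215,800 + $56,000 × 6,279/8,970 = $255,000.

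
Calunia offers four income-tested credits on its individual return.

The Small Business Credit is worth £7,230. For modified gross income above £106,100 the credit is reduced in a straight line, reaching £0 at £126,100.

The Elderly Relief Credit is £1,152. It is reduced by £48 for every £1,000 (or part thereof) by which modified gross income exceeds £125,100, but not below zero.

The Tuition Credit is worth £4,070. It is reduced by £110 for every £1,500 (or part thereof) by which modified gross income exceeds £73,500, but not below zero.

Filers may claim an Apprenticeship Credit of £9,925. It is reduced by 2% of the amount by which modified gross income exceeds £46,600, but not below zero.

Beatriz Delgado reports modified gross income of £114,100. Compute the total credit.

Small Business Credit: £114,100 is £8,000 into a £20,000 phase-out range, leaving 12,000/20,000 of the credit: £7,230 × 12,000/20,000 = £4,338.
Elderly Relief Credit: £114,100 is at or below the £125,100 threshold, so the full £1,152 applies.
Tuition Credit: income exceeds £73,500 by £40,600, which is 28 full-or-partial £1,500 increments; reduction = 28 × £110 = £3,080, leaving £990.
Apprenticeship Credit: 2% of the £67,500 excess over £46,600 is £1,350; credit = £9,925 − £1,350 = £8,575.
Total: £4,338 + £1,152 + £990 + £8,575 = £15,055.

£15,055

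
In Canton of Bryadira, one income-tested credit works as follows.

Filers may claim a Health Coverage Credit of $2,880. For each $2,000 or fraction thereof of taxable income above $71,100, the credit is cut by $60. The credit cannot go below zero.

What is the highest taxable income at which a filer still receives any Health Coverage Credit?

$165,100

After 47 increments the reduction is 47 × $60 = $2,820, leaving $60; one more increment wipes it out. Increment 47 ends at excess 47 × $2,000 = $94,000, so the highest qualifying income is $71,100 + $94,000 = $165,100.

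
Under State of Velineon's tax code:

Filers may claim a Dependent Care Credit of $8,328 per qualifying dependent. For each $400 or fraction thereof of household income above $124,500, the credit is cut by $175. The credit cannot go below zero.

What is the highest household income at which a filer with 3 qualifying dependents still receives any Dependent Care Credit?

$181,300

Full credit = 3 × $8,328 = $24,984.
After 142 increments the reduction is 142 × $175 = $24,850, leaving $134; one more increment wipes it out. Increment 142 ends at excess 142 × $400 = $56,800, so the highest qualifying income is $124,500 + $56,800 = $181,300.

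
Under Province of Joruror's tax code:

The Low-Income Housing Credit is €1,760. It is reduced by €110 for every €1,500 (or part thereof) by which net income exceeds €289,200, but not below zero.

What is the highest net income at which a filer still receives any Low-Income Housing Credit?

€311,700

After 15 increments the reduction is 15 × €110 = €1,650, leaving €110; one more increment wipes it out. Increment 15 ends at excess 15 × €1,500 = €22,500, so the highest qualifying income is €289,200 + €22,500 = €311,700.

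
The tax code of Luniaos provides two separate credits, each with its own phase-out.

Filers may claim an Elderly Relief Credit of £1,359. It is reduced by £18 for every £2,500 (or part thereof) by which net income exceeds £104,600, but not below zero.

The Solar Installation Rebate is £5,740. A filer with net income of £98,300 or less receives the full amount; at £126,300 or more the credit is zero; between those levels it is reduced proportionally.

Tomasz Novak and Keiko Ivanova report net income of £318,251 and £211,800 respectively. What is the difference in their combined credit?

Tomasz (£318,251): Elderly Relief Credit: income exceeds £104,600 by £213,651 → 86 increments × £18 = £1,548 ≥ base, so the credit is £0. Solar Installation Rebate: £318,251 is at or above £126,300, so the credit is £0. total £0 + £0 = £0
Keiko (£211,800): Elderly Relief Credit: income exceeds £104,600 by £107,200, which is 43 full-or-partial £2,500 increments; reduction = 43 × £18 = £774, leaving £585. Solar Installation Rebate: £211,800 is at or above £126,300, so the credit is £0. total £585 + £0 = £585
Difference: |£0 − £585| = £585.

£585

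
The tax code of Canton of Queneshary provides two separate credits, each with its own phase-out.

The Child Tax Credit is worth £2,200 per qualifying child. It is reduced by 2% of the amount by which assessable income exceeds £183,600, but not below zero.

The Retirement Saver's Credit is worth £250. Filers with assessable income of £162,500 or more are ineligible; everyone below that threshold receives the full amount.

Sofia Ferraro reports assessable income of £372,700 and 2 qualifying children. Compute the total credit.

Child Tax Credit: base = 2 × £2,200 = £4,400. 2% of the £189,100 excess over £183,600 is £3,782; credit = £4,400 − £3,782 = £618.
Retirement Saver's Credit: £372,700 meets or exceeds the £162,500 cutoff, so the credit is £0.
Total: £618 + £0 = £618.

£618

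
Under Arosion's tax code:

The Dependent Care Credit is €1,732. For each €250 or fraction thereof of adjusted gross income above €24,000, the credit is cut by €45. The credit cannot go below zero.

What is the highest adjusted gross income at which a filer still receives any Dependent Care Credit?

After 38 increments the reduction is 38 × €45 = €1,710, leaving €22; one more increment wipes it out. Increment 38 ends at excess 38 × €250 = €9,500, so the highest qualifying income is €24,000 + €9,500 = €33,500.

€33,500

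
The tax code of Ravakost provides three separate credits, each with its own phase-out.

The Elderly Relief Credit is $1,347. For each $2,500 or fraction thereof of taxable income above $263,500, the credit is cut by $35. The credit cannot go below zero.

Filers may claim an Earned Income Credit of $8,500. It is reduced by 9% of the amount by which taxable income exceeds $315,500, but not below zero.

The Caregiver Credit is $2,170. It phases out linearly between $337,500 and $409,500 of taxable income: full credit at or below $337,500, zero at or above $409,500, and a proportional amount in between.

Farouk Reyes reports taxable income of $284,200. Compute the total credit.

$11,702

Elderly Relief Credit: income exceeds $263,500 by $20,700, which is 9 full-or-partial $2,500 increments; reduction = 9 × $35 = $315, leaving $1,032.
Earned Income Credit: $284,200 is at or below the $315,500 threshold, so the full $8,500 applies.
Caregiver Credit: $284,200 is at or below the $337,500 threshold, so the full $2,170 applies.
Total: $1,032 + $8,500 + $2,170 = $11,702.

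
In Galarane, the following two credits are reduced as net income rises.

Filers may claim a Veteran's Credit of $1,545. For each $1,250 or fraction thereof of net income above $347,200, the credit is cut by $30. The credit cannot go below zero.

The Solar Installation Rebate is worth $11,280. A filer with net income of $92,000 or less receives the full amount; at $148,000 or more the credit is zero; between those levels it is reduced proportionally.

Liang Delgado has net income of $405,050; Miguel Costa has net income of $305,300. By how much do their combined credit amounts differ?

Liang ($405,050): Veteran's Credit: income exceeds $347,200 by $57,850, which is 47 full-or-partial $1,250 increments; reduction = 47 × $30 = $1,410, leaving $135. Solar Installation Rebate: $405,050 is at or above $148,000, so the credit is $0. total $135 + $0 = $135
Miguel ($305,300): Veteran's Credit: $305,300 is at or below the $347,200 threshold, so the full $1,545 applies. Solar Installation Rebate: $305,300 is at or above $148,000, so the credit is $0. total $1,545 + $0 = $1,545
Difference: |$135 − $1,545| = $1,410.

$1,410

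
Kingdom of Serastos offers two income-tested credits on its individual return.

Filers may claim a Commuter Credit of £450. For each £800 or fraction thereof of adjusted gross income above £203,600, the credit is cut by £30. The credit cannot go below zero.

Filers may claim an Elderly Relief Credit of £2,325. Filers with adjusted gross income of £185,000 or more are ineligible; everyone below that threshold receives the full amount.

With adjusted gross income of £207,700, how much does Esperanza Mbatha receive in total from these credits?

Commuter Credit: income exceeds £203,600 by £4,100, which is 6 full-or-partial £800 increments; reduction = 6 × £30 = £180, leaving £270.
Elderly Relief Credit: £207,700 meets or exceeds the £185,000 cutoff, so the credit is £0.
Total: £270 + £0 = £270.

£270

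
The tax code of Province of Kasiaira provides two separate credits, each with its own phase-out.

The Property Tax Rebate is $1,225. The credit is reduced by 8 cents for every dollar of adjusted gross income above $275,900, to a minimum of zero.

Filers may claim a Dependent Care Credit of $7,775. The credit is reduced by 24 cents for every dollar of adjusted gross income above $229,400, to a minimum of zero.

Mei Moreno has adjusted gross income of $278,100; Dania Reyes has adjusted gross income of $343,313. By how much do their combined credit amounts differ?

Mei ($278,100): Property Tax Rebate: 8% of the $2,200 excess over $275,900 is $176; credit = $1,225 − $176 = $1,049. Dependent Care Credit: 24% of the $48,700 excess over $229,400 is $11,688 ≥ base, so the credit is $0. total $1,049 + $0 = $1,049
Dania ($343,313): Property Tax Rebate: 8% of the $67,413 excess over $275,900 is $5,393.04 ≥ base, so the credit is $0. Dependent Care Credit: 24% of the $113,913 excess over $229,400 is $27,339.12 ≥ base, so the credit is $0. total $0 + $0 = $0
Difference: |$1,049 − $0| = $1,049.

$1,049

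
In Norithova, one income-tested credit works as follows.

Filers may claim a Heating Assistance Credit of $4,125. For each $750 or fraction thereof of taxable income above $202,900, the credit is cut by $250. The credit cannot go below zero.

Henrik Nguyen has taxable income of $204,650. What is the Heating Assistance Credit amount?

Heating Assistance Credit: income exceeds $202,900 by $1,750, which is 3 full-or-partial $750 increments; reduction = 3 × $250 = $750, leaving $3,375.

$3,375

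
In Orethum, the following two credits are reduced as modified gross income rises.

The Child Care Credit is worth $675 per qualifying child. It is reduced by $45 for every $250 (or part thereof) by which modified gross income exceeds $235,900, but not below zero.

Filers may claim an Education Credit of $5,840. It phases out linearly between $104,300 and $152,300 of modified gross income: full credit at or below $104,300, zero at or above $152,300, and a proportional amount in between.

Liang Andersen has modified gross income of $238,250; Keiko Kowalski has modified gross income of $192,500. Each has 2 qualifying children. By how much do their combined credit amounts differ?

$450

Liang ($238,250): Child Care Credit: base = 2 × $675 = $1,350. income exceeds $235,900 by $2,350, which is 10 full-or-partial $250 increments; reduction = 10 × $45 = $450, leaving $900. Education Credit: $238,250 is at or above $152,300, so the credit is $0. total $900 + $0 = $900
Keiko ($192,500): Child Care Credit: base = 2 × $675 = $1,350. $192,500 is at or below the $235,900 threshold, so the full $1,350 applies. Education Credit: $192,500 is at or above $152,300, so the credit is $0. total $1,350 + $0 = $1,350
Difference: |$900 − $1,350| = $450.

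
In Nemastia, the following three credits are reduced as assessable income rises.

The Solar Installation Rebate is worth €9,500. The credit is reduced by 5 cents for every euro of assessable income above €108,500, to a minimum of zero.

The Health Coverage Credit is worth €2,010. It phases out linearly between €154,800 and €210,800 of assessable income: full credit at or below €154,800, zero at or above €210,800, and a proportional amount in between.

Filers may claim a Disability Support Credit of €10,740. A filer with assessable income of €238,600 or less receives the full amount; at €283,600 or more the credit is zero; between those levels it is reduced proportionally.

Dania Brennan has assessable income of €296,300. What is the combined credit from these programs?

€110

Solar Installation Rebate: 5% of the €187,800 excess over €108,500 is €9,390; credit = €9,500 − €9,390 = €110.
Health Coverage Credit: €296,300 is at or above €210,800, so the credit is €0.
Disability Support Credit: €296,300 is at or above €283,600, so the credit is €0.
Total: €110 + €0 + €0 = €110.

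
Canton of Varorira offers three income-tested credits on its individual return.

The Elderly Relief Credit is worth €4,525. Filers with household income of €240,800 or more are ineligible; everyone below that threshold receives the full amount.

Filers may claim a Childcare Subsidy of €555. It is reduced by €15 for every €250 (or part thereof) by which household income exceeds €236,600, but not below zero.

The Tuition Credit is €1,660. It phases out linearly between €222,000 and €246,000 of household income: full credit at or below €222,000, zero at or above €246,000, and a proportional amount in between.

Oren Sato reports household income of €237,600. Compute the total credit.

€5,601

Elderly Relief Credit: €237,600 is below the €240,800 cutoff, so the full €4,525 applies.
Childcare Subsidy: income exceeds €236,600 by €1,000, which is 4 full-or-partial €250 increments; reduction = 4 × €15 = €60, leaving €495.
Tuition Credit: €237,600 is €15,600 into a €24,000 phase-out range, leaving 8,400/24,000 of the credit: €1,660 × 8,400/24,000 = €581.
Total: €4,525 + €495 + €581 = €5,601.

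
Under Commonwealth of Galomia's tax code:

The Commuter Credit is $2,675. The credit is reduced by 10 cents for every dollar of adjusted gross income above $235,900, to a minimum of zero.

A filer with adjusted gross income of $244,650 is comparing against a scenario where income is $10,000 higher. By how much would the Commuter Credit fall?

$1,000

At $244,650 — 10% of the $8,750 excess over $235,900 is $875; credit = $2,675 − $875 = $1,800.
At $254,650 — 10% of the $18,750 excess over $235,900 is $1,875; credit = $2,675 − $1,875 = $800.
Lost: $1,800 − $800 = $1,000.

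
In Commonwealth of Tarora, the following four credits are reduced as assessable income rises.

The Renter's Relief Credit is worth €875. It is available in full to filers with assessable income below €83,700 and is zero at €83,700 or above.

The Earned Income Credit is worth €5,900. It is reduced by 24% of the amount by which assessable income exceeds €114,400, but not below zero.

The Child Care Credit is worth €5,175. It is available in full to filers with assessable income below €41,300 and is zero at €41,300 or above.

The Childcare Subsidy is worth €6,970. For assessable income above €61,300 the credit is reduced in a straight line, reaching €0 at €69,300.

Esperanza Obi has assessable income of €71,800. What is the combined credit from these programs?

Renter's Relief Credit: €71,800 is below the €83,700 cutoff, so the full €875 applies.
Earned Income Credit: €71,800 is at or below the €114,400 threshold, so the full €5,900 applies.
Child Care Credit: €71,800 meets or exceeds the €41,300 cutoff, so the credit is €0.
Childcare Subsidy: €71,800 is at or above €69,300, so the credit is €0.
Total: €875 + €5,900 + €0 + €0 = €6,775.

€6,775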